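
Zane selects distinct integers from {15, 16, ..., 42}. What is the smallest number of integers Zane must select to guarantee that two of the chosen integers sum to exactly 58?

Two chosen integers sum to 58 exactly when both halves of some pair {x, 58−x} with 16 ≤ x ≤ 58−x ≤ 42 are chosen — 13 such pairs.
The remaining 2 elements (those with no distinct partner in range) can never complete a 58-sum, so the worst case takes all of them and one from each pair: 2 + 13 = 15.
The 16th integer has to be the second member of some pair, so 15 + 1 = 16.

16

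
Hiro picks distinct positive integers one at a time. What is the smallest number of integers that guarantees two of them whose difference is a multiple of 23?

24

Integers whose pairwise differences are multiples of 23 are exactly those sharing a remainder mod 23. The 23 residue classes mod 23 are the pigeonholes.
With 23 integers one could put 1 in each residue class and have no class reach 2.
The 24th integer pushes some class to 2, so 23·1 + 1 = 24.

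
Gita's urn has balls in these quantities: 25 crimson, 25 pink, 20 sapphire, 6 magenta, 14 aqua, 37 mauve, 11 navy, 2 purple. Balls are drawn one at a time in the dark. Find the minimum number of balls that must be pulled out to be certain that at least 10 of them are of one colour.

63

Put each drawn ball into a box by colour. The largest draw with every box below 10 takes min(count, 9) from each colour; colours with fewer than 9 contribute all they have.
Σ min(cᵢ, 9) = 9 + 9 + 9 + 6 + 9 + 9 + 9 + 2 = 62.
Draw number 62 + 1 = 63 must push one box to 10.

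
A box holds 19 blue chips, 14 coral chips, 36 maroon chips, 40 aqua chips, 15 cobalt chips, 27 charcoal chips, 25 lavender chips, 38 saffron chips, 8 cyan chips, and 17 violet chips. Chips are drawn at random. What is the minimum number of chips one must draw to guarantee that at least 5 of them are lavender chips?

In the worst case for collecting lavender chips, every non-lavender chip comes out first.
There are 19 + 14 + 36 + 40 + 15 + 27 + 38 + 8 + 17 = 214 non-lavender chips altogether.
After those, each further chip must be lavender, so 214 + 5 = 219 draws guarantee 5 lavender chips.

219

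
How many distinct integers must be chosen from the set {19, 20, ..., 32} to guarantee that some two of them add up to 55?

10

Two chosen integers sum to 55 exactly when both halves of some pair {x, 55−x} with 23 ≤ x ≤ 55−x ≤ 32 are chosen — 5 such pairs.
The remaining 4 elements (those with no distinct partner in range) can never complete a 55-sum, so the worst case takes all of them and one from each pair: 4 + 5 = 9.
Pigeonhole: the 10th integer has to be the second member of some pair, so 9 + 1 = 10.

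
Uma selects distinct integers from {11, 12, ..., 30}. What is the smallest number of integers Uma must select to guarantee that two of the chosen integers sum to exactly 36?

14

Group the elements by complementary pair {x, 36−x}: {11,25}, {12,24}, {13,23}, …, giving 7 two-element pairs, the single value 18 (it cannot pair with itself since the integers are distinct), and 5 integers whose partner 36−x falls outside [11,30].
Treating each of those 13 groups as a pigeonhole, one can pick one integer per group — 13 integers — with no two summing to 36.
The 14th integer lands in an occupied pair, forcing a sum of 36.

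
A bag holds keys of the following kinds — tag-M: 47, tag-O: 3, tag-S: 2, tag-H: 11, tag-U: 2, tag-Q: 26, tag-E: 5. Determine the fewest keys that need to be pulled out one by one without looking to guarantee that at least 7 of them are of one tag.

Pigeonhole: the 7 tags are the holes; the keys drawn are the pigeons.
To avoid 7 of any one tag, the worst case takes at most 6 of each tag, or every key of a tag that has fewer than 6.
That gives 6 + 3 + 2 + 6 + 2 + 6 + 5 = 30 keys with no tag reaching 7.
The next key forces some tag to 7, so 30 + 1 = 31.

31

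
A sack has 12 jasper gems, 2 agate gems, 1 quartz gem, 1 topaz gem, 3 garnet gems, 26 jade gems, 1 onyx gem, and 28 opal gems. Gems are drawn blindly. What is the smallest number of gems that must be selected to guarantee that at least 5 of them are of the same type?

21

Put each drawn gem into a box by type. The largest draw with every box below 5 takes min(count, 4) from each type; types with fewer than 4 contribute all they have.
Σ min(cᵢ, 4) = 4 + 2 + 1 + 1 + 3 + 4 + 1 + 4 = 20.
Draw number 20 + 1 = 21 must push one box to 5.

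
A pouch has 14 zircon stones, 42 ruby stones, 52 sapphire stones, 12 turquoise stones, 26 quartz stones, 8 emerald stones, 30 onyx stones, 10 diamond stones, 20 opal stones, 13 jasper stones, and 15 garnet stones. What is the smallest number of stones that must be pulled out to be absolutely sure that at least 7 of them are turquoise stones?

In the worst case for collecting turquoise stones, every non-turquoise stone comes out first.
There are 14 + 42 + 52 + 26 + 8 + 30 + 10 + 20 + 13 + 15 = 230 non-turquoise stones altogether.
After those, each further stone must be turquoise, so 230 + 7 = 237 draws guarantee 7 turquoise stones.

237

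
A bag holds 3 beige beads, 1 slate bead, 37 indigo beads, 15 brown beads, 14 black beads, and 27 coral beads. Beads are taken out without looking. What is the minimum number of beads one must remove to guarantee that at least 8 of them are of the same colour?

33

By the pigeonhole principle, put each drawn bead into a box by colour. The largest draw with every box below 8 takes min(count, 7) from each colour; colours with fewer than 7 contribute all they have.
Σ min(cᵢ, 7) = 3 + 1 + 7 + 7 + 7 + 7 = 32.
Draw number 32 + 1 = 33 must push one box to 8.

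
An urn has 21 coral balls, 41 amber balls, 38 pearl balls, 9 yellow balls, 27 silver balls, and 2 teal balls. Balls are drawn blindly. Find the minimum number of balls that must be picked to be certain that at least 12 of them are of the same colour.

56

The 6 colours are the holes; the balls drawn are the pigeons.
To avoid 12 of any one colour, the worst case takes at most 11 of each colour, or every ball of a colour that has fewer than 11.
That gives 11 + 11 + 11 + 9 + 11 + 2 = 55 balls with no colour reaching 12.
The next ball forces some colour to 12, so 55 + 1 = 56.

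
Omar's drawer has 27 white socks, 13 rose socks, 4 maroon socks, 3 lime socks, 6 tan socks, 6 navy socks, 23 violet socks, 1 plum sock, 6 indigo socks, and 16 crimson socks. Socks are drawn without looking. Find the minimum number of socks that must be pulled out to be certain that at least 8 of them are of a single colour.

55

An adversary could hand out at most 7 socks per colour (6 colours run out sooner): 7 + 7 + 4 + 3 + 6 + 6 + 7 + 1 + 6 + 7 = 54 socks and still no colour has 8.
Pigeonhole: one more sock lands in a colour already at 7, so 55 draws are enough and 54 are not.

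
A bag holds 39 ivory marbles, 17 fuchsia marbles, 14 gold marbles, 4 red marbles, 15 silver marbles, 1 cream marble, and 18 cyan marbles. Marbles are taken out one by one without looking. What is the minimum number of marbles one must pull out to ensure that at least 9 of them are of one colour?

46

By the pigeonhole principle, the 7 colours are the holes; the marbles drawn are the pigeons.
To avoid 9 of any one colour, the worst case takes at most 8 of each colour, or every marble of a colour that has fewer than 8.
That gives 8 + 8 + 8 + 4 + 8 + 1 + 8 = 45 marbles with no colour reaching 9.
The next marble forces some colour to 9, so 45 + 1 = 46.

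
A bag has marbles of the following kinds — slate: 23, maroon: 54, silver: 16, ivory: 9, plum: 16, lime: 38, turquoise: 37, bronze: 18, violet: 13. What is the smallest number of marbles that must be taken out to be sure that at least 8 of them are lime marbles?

194

In the worst case for collecting lime marbles, every non-lime marble comes out first.
There are 23 + 54 + 16 + 9 + 16 + 37 + 18 + 13 = 186 non-lime marbles altogether.
After those, each further marble must be lime, so 186 + 8 = 194 draws guarantee 8 lime marbles.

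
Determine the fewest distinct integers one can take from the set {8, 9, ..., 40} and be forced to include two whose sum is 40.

Two chosen integers sum to 40 exactly when both halves of some pair {x, 40−x} with 8 ≤ x ≤ 40−x ≤ 32 are chosen — 12 such pairs.
The remaining 9 elements (those with no distinct partner in range) can never complete a 40-sum, so the worst case takes all of them and one from each pair: 9 + 12 = 21.
By the pigeonhole principle, the 22nd integer has to be the second member of some pair, so 21 + 1 = 22.

22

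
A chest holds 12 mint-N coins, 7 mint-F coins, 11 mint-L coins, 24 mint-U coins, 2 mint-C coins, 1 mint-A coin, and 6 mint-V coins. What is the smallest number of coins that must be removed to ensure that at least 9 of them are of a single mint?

The 7 mints are the holes; the coins drawn are the pigeons.
To avoid 9 of any one mint, the worst case takes at most 8 of each mint, or every coin of a mint that has fewer than 8.
That gives 8 + 7 + 8 + 8 + 2 + 1 + 6 = 40 coins with no mint reaching 9.
The next coin forces some mint to 9, so 40 + 1 = 41.

41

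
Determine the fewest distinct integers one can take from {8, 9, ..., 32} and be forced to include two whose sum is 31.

18

Group the elements by complementary pair {x, 31−x}: {8,23}, {9,22}, {10,21}, …, giving 8 two-element pairs and 9 integers whose partner 31−x falls outside [8,32].
Pigeonhole: treating each of those 17 groups as a pigeonhole, one can pick one integer per group — 17 integers — with no two summing to 31.
The 18th integer lands in an occupied pair, forcing a sum of 31.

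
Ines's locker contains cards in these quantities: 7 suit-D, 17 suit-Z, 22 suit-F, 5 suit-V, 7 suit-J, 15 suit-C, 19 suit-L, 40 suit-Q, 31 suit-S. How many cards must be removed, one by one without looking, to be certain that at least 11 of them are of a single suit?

80

An adversary could hand out at most 10 cards per suit (suit-D, suit-V, suit-J run out sooner): 7 + 10 + 10 + 5 + 7 + 10 + 10 + 10 + 10 = 79 cards and still no suit has 11.
One more card lands in a suit already at 10, so 80 draws are enough and 79 are not.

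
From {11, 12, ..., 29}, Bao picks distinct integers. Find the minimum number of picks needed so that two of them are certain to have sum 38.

12

Group the elements by complementary pair {x, 38−x}: {11,27}, {12,26}, {13,25}, …, giving 8 two-element pairs, the single value 19 (it cannot pair with itself since the integers are distinct), and 2 integers whose partner 38−x falls outside [11,29].
Pigeonhole: treating each of those 11 groups as a pigeonhole, one can pick one integer per group — 11 integers — with no two summing to 38.
The 12th integer lands in an occupied pair, forcing a sum of 38.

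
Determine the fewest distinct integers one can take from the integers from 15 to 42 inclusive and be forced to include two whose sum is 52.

18

Group the elements by complementary pair {x, 52−x}: {15,37}, {16,36}, {17,35}, …, giving 11 two-element pairs; the single value 26 (it cannot pair with itself since the integers are distinct); and 5 integers whose partner 52−x falls outside [15,42].
Treating each of those 17 groups as a pigeonhole, one can pick one integer per group — 17 integers — with no two summing to 52.
The 18th integer lands in an occupied pair, forcing a sum of 52.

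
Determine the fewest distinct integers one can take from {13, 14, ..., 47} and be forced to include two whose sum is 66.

22

Group the elements by complementary pair {x, 66−x}: {19,47}, {20,46}, {21,45}, …, giving 14 two-element pairs, the single value 33 (it cannot pair with itself since the integers are distinct), and 6 integers whose partner 66−x falls outside [13,47].
Treating each of those 21 groups as a pigeonhole, one can pick one integer per group — 21 integers — with no two summing to 66.
The 22nd integer lands in an occupied pair, forcing a sum of 66.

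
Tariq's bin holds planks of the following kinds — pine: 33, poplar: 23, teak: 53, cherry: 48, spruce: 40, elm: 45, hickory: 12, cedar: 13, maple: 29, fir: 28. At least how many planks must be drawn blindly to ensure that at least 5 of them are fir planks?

301

In the worst case for collecting fir planks, every non-fir plank comes out first.
There are 33 + 23 + 53 + 48 + 40 + 45 + 12 + 13 + 29 = 296 non-fir planks altogether.
After those, each further plank must be fir, so 296 + 5 = 301 draws guarantee 5 fir planks.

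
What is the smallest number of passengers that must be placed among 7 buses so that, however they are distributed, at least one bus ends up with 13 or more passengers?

85

With 84 passengers one could put exactly 12 in each of the 7 buses, and no bus would reach 13.
By the pigeonhole principle, one more passenger must land in a bus that already has 12, giving it 13.
So 7 × 12 + 1 = 85 passengers are required.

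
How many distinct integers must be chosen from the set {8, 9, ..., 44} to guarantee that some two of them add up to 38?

A set avoiding the sum 38 can contain at most one of each pair {x, 38−x}, plus the 15 elements whose complement lies outside the range or equal to its own complement.
The integers 19, …, 44 (26 of them) are such a set: any two sum to at least 19+20 = 39 > 38.
Any 27th integer completes one of the 11 pairs, so 27 choices force a sum of 38.

27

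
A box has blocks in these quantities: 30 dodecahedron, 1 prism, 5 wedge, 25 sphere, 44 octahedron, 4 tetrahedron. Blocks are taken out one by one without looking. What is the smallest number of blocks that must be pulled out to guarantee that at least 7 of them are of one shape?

An adversary could hand out at most 6 blocks per shape (prism, wedge, tetrahedron run out sooner): 6 + 1 + 5 + 6 + 6 + 4 = 28 blocks and still no shape has 7.
One more block lands in a shape already at 6, so 29 draws are enough and 28 are not.

29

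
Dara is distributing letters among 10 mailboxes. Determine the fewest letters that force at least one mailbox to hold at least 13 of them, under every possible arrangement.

With 120 letters one could put exactly 12 in each of the 10 mailboxes, and no mailbox would reach 13.
One more letter must land in a mailbox that already has 12, giving it 13.
So 10 × 12 + 1 = 121 letters are required.

121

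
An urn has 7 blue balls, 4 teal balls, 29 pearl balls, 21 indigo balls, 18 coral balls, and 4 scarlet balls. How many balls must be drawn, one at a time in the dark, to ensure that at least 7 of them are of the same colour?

Put each drawn ball into a box by colour. The largest draw with every box below 7 takes min(count, 6) from each colour; colours with fewer than 6 contribute all they have.
Σ min(cᵢ, 6) = 6 + 4 + 6 + 6 + 6 + 4 = 32.
Draw number 32 + 1 = 33 must push one box to 7.

33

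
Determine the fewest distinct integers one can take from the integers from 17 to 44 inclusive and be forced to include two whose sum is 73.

21

A set avoiding the sum 73 can contain at most one of each pair {x, 73−x}, plus the 12 elements whose complement lies outside the range.
The integers 17, …, 36 (20 of them) are such a set: any two sum to at least 17+18 = 35 and at most 35+36 = 71 < 73.
Any 21st integer completes one of the 8 pairs, so 21 choices force a sum of 73.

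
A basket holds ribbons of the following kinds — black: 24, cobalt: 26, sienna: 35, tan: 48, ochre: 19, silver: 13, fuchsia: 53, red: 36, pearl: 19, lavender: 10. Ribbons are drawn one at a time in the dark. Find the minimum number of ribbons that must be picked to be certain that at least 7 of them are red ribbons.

In the worst case for collecting red ribbons, every non-red ribbon comes out first.
There are 24 + 26 + 35 + 48 + 19 + 13 + 53 + 19 + 10 = 247 non-red ribbons altogether.
After those, each further ribbon must be red, so 247 + 7 = 254 draws guarantee 7 red ribbons.

254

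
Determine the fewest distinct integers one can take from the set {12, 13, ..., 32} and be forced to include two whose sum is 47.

13

Two chosen integers sum to 47 exactly when both halves of some pair {x, 47−x} with 15 ≤ x ≤ 47−x ≤ 32 are chosen — 9 such pairs.
The remaining 3 elements (those with no distinct partner in range) can never complete a 47-sum, so the worst case takes all of them and one from each pair: 3 + 9 = 12.
The 13th integer has to be the second member of some pair, so 12 + 1 = 13.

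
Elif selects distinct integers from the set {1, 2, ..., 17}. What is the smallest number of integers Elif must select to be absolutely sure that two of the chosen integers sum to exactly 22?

Group the elements by complementary pair {x, 22−x}: {5,17}, {6,16}, {7,15}, …, giving 6 two-element pairs, the single value 11 (it cannot pair with itself since the integers are distinct), and 4 integers whose partner 22−x falls outside [1,17].
Pigeonhole: treating each of those 11 groups as a pigeonhole, one can pick one integer per group — 11 integers — with no two summing to 22.
The 12th integer lands in an occupied pair, forcing a sum of 22.

12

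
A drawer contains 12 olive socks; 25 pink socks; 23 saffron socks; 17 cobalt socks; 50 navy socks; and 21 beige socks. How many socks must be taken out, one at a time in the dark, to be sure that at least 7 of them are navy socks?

105

In the worst case for collecting navy socks, every non-navy sock comes out first.
There are 12 + 25 + 23 + 17 + 21 = 98 non-navy socks altogether.
After those, each further sock must be navy, so 98 + 7 = 105 draws guarantee 7 navy socks.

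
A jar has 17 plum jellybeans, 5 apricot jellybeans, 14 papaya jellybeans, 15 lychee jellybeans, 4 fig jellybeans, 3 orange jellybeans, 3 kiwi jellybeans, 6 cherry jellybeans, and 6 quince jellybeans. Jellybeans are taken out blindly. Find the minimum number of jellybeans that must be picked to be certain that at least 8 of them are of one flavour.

The 9 flavours are the holes; the jellybeans drawn are the pigeons.
To avoid 8 of any one flavour, the worst case takes at most 7 of each flavour, or every jellybean of a flavour that has fewer than 7.
That gives 7 + 5 + 7 + 7 + 4 + 3 + 3 + 6 + 6 = 48 jellybeans with no flavour reaching 8.
The next jellybean forces some flavour to 8, so 48 + 1 = 49.

49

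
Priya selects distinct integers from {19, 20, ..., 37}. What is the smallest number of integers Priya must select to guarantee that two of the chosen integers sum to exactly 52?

13

A set avoiding the sum 52 can contain at most one of each pair {x, 52−x}, plus the 5 elements whose complement lies outside the range or equal to its own complement.
The integers 26, …, 37 (12 of them) are such a set: any two sum to at least 26+27 = 53 > 52.
By the pigeonhole principle, any 13th integer completes one of the 7 pairs, so 13 choices force a sum of 52.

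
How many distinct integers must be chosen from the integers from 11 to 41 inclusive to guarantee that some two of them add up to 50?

18

Two chosen integers sum to 50 exactly when both halves of some pair {x, 50−x} with 11 ≤ x ≤ 50−x ≤ 39 are chosen — 14 such pairs.
The remaining 3 elements (those with no distinct partner in range) can never complete a 50-sum, so the worst case takes all of them and one from each pair: 3 + 14 = 17.
The 18th integer has to be the second member of some pair, so 17 + 1 = 18.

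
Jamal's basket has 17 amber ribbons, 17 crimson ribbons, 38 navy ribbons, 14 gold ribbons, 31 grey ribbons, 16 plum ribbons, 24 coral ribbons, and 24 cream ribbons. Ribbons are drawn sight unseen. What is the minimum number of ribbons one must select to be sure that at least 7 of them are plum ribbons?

172

In the worst case for collecting plum ribbons, every non-plum ribbon comes out first.
There are 17 + 17 + 38 + 14 + 31 + 24 + 24 = 165 non-plum ribbons altogether.
After those, each further ribbon must be plum, so 165 + 7 = 172 draws guarantee 7 plum ribbons.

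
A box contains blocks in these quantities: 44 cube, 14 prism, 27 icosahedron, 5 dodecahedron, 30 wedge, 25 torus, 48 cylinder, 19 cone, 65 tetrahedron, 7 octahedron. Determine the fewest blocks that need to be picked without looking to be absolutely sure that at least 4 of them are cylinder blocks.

In the worst case for collecting cylinder blocks, every non-cylinder block comes out first.
There are 44 + 14 + 27 + 5 + 30 + 25 + 19 + 65 + 7 = 236 non-cylinder blocks altogether.
After those, each further block must be cylinder, so 236 + 4 = 240 draws guarantee 4 cylinder blocks.

240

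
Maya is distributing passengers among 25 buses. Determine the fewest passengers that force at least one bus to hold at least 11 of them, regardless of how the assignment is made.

With 250 passengers one could put exactly 10 in each of the 25 buses, and no bus would reach 11.
Pigeonhole: one more passenger must land in a bus that already has 10, giving it 11.
So 25 × 10 + 1 = 251 passengers are required.

251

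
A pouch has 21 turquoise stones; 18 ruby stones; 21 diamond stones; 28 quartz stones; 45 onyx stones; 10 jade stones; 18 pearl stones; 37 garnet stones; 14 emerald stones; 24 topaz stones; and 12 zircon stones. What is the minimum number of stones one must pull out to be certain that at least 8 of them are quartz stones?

228

In the worst case for collecting quartz stones, every non-quartz stone comes out first.
There are 21 + 18 + 21 + 45 + 10 + 18 + 37 + 14 + 24 + 12 = 220 non-quartz stones altogether.
After those, each further stone must be quartz, so 220 + 8 = 228 draws guarantee 8 quartz stones.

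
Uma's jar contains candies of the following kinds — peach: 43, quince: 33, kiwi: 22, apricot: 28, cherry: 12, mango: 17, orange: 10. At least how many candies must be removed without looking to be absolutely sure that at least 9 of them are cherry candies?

162

In the worst case for collecting cherry candies, every non-cherry candy comes out first.
There are 43 + 33 + 22 + 28 + 17 + 10 = 153 non-cherry candies altogether.
After those, each further candy must be cherry, so 153 + 9 = 162 draws guarantee 9 cherry candies.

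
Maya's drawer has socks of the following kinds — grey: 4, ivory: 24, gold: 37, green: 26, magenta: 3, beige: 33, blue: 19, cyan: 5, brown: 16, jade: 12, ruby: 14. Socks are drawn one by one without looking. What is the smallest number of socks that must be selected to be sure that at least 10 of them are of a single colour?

An adversary could hand out at most 9 socks per colour (grey, magenta, cyan run out sooner): 4 + 9 + 9 + 9 + 3 + 9 + 9 + 5 + 9 + 9 + 9 = 84 socks and still no colour has 10.
One more sock lands in a colour already at 9, so 85 draws are enough and 84 are not.

85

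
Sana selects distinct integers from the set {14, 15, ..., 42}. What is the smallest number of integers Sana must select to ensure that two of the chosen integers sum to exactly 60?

Two chosen integers sum to 60 exactly when both halves of some pair {x, 60−x} with 18 ≤ x ≤ 60−x ≤ 42 are chosen — 12 such pairs.
The remaining 5 elements (those with no distinct partner in range) can never complete a 60-sum, so the worst case takes all of them and one from each pair: 5 + 12 = 17.
The 18th integer has to be the second member of some pair, so 17 + 1 = 18.

18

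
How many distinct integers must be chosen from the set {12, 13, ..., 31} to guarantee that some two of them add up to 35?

15

Two chosen integers sum to 35 exactly when both halves of some pair {x, 35−x} with 12 ≤ x ≤ 35−x ≤ 23 are chosen — 6 such pairs.
The remaining 8 elements (those with no distinct partner in range) can never complete a 35-sum, so the worst case takes all of them and one from each pair: 8 + 6 = 14.
By the pigeonhole principle, the 15th integer has to be the second member of some pair, so 14 + 1 = 15.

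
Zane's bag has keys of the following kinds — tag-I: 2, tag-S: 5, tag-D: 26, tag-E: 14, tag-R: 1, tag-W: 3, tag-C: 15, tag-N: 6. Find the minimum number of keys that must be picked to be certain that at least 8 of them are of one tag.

Pigeonhole: put each drawn key into a box by tag. The largest draw with every box below 8 takes min(count, 7) from each tag; tags with fewer than 7 contribute all they have.
Σ min(cᵢ, 7) = 2 + 5 + 7 + 7 + 1 + 3 + 7 + 6 = 38.
Draw number 38 + 1 = 39 must push one box to 8.

39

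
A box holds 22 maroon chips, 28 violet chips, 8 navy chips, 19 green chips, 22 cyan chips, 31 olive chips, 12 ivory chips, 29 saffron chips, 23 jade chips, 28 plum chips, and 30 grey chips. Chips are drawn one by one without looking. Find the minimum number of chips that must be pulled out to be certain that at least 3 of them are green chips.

236

In the worst case for collecting green chips, every non-green chip comes out first.
There are 22 + 28 + 8 + 22 + 31 + 12 + 29 + 23 + 28 + 30 = 233 non-green chips altogether.
After those, each further chip must be green, so 233 + 3 = 236 draws guarantee 3 green chips.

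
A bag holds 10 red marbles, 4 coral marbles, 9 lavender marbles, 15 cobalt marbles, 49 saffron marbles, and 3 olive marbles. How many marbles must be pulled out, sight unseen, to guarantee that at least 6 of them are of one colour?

28

An adversary could hand out at most 5 marbles per colour (coral, olive run out sooner): 5 + 4 + 5 + 5 + 5 + 3 = 27 marbles and still no colour has 6.
Pigeonhole: one more marble lands in a colour already at 5, so 28 draws are enough and 27 are not.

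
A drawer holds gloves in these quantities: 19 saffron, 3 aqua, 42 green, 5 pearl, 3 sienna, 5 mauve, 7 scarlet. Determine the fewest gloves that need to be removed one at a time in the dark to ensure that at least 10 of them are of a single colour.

42

Pigeonhole: put each drawn glove into a box by colour. The largest draw with every box below 10 takes min(count, 9) from each colour; colours with fewer than 9 contribute all they have.
Σ min(cᵢ, 9) = 9 + 3 + 9 + 5 + 3 + 5 + 7 = 41.
Draw number 41 + 1 = 42 must push one box to 10.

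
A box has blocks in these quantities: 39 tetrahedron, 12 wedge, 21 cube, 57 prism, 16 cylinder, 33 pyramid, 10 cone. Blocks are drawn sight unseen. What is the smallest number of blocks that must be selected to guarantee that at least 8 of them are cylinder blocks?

In the worst case for collecting cylinder blocks, every non-cylinder block comes out first.
There are 39 + 12 + 21 + 57 + 33 + 10 = 172 non-cylinder blocks altogether.
After those, each further block must be cylinder, so 172 + 8 = 180 draws guarantee 8 cylinder blocks.

180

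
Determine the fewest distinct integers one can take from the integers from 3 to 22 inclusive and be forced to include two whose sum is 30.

14

A set avoiding the sum 30 can contain at most one of each pair {x, 30−x}, plus the 6 elements whose complement lies outside the range or equal to its own complement.
The integers 3, …, 15 (13 of them) are such a set: any two sum to at least 3+4 = 7 and at most 14+15 = 29 < 30.
Pigeonhole: any 14th integer completes one of the 7 pairs, so 14 choices force a sum of 30.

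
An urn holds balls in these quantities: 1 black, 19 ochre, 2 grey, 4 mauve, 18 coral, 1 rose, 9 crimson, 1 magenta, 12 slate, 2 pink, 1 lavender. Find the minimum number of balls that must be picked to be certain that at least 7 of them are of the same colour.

An adversary could hand out at most 6 balls per colour (7 colours run out sooner): 1 + 6 + 2 + 4 + 6 + 1 + 6 + 1 + 6 + 2 + 1 = 36 balls and still no colour has 7.
By pigeonhole, one more ball lands in a colour already at 6, so 37 draws are enough and 36 are not.

37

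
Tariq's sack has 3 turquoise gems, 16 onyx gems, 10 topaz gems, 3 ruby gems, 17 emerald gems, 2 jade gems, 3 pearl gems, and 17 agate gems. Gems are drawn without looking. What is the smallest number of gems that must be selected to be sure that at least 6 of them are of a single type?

The 8 types are the holes; the gems drawn are the pigeons.
To avoid 6 of any one type, the worst case takes at most 5 of each type, or every gem of a type that has fewer than 5.
That gives 3 + 5 + 5 + 3 + 5 + 2 + 3 + 5 = 31 gems with no type reaching 6.
The next gem forces some type to 6, so 31 + 1 = 32.

32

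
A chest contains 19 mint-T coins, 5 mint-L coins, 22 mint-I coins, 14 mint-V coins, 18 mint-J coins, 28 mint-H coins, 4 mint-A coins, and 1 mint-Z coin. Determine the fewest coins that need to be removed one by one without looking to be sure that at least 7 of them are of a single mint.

An adversary could hand out at most 6 coins per mint (mint-L, mint-A, mint-Z run out sooner): 6 + 5 + 6 + 6 + 6 + 6 + 4 + 1 = 40 coins and still no mint has 7.
One more coin lands in a mint already at 6, so 41 draws are enough and 40 are not.

41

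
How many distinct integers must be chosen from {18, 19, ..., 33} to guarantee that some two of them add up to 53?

10

Two chosen integers sum to 53 exactly when both halves of some pair {x, 53−x} with 20 ≤ x ≤ 53−x ≤ 33 are chosen — 7 such pairs.
The remaining 2 elements (those with no distinct partner in range) can never complete a 53-sum, so the worst case takes all of them and one from each pair: 2 + 7 = 9.
The 10th integer has to be the second member of some pair, so 9 + 1 = 10.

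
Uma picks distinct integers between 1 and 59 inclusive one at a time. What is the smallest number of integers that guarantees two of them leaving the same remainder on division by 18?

The 18 residue classes mod 18 are the pigeonholes.
With 18 integers one could put 1 in each residue class and have no class reach 2.
The 19th integer pushes some class to 2, so 18·1 + 1 = 19.

19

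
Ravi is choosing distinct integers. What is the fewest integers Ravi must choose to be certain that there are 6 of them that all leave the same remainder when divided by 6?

31

The 6 residue classes mod 6 are the pigeonholes.
With 30 integers one could put 5 in each residue class and have no class reach 6.
The 31st integer pushes some class to 6, so 6·5 + 1 = 31.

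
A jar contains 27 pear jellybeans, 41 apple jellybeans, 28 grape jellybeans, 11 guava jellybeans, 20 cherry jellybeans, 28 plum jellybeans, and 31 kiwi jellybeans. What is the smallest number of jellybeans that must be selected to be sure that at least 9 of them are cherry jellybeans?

In the worst case for collecting cherry jellybeans, every non-cherry jellybean comes out first.
There are 27 + 41 + 28 + 11 + 28 + 31 = 166 non-cherry jellybeans altogether.
After those, each further jellybean must be cherry, so 166 + 9 = 175 draws guarantee 9 cherry jellybeans.

175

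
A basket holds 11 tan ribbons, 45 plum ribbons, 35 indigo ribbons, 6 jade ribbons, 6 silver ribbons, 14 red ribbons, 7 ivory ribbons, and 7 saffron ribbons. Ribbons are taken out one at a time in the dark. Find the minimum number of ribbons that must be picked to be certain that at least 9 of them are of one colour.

59

An adversary could hand out at most 8 ribbons per colour (4 colours run out sooner): 8 + 8 + 8 + 6 + 6 + 8 + 7 + 7 = 58 ribbons and still no colour has 9.
Pigeonhole: one more ribbon lands in a colour already at 8, so 59 draws are enough and 58 are not.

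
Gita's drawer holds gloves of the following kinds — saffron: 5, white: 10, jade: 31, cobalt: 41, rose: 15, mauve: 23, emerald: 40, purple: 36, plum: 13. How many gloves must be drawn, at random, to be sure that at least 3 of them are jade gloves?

186

In the worst case for collecting jade gloves, every non-jade glove comes out first.
There are 5 + 10 + 41 + 15 + 23 + 40 + 36 + 13 = 183 non-jade gloves altogether.
After those, each further glove must be jade, so 183 + 3 = 186 draws guarantee 3 jade gloves.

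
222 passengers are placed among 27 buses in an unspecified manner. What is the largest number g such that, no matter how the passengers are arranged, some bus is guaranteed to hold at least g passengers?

By pigeonhole, the 27 buses are the holes and the 222 passengers are the pigeons.
If every bus held at most 8 passengers, the total would be at most 27 × 8 = 216, which is less than 222.
So some bus holds at least ⌈222/27⌉ = 9 passengers.

9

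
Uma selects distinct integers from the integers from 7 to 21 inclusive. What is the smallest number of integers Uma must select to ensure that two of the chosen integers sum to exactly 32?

A set avoiding the sum 32 can contain at most one of each pair {x, 32−x}, plus the 5 elements whose complement lies outside the range or equal to its own complement.
The integers 7, …, 16 (10 of them) are such a set: any two sum to at least 7+8 = 15 and at most 15+16 = 31 < 32.
By the pigeonhole principle, any 11th integer completes one of the 5 pairs, so 11 choices force a sum of 32.

11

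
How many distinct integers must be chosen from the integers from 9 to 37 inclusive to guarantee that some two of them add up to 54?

Group the elements by complementary pair {x, 54−x}: {17,37}, {18,36}, {19,35}, …, giving 10 two-element pairs; the single value 27 (it cannot pair with itself since the integers are distinct); and 8 integers whose partner 54−x falls outside [9,37].
By the pigeonhole principle, treating each of those 19 groups as a pigeonhole, one can pick one integer per group — 19 integers — with no two summing to 54.
The 20th integer lands in an occupied pair, forcing a sum of 54.

20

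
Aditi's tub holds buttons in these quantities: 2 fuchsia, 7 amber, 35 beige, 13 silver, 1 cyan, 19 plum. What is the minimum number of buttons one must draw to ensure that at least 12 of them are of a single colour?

An adversary could hand out at most 11 buttons per colour (fuchsia, amber, cyan run out sooner): 2 + 7 + 11 + 11 + 1 + 11 = 43 buttons and still no colour has 12.
By the pigeonhole principle, one more button lands in a colour already at 11, so 44 draws are enough and 43 are not.

44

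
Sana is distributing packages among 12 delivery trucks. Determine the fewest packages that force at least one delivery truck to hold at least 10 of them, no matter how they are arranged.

109

With 108 packages one could put exactly 9 in each of the 12 delivery trucks, and no delivery truck would reach 10.
One more package must land in a delivery truck that already has 9, giving it 10.
So 12 × 9 + 1 = 109 packages are required.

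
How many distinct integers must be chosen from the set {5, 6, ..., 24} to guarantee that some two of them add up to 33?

13

Two chosen integers sum to 33 exactly when both halves of some pair {x, 33−x} with 9 ≤ x ≤ 33−x ≤ 24 are chosen — 8 such pairs.
The remaining 4 elements (those with no distinct partner in range) can never complete a 33-sum, so the worst case takes all of them and one from each pair: 4 + 8 = 12.
By pigeonhole, the 13th integer has to be the second member of some pair, so 12 + 1 = 13.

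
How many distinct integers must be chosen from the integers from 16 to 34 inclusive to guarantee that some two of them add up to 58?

15

A set avoiding the sum 58 can contain at most one of each pair {x, 58−x}, plus the 9 elements whose complement lies outside the range or equal to its own complement.
The integers 16, …, 29 (14 of them) are such a set: any two sum to at least 16+17 = 33 and at most 28+29 = 57 < 58.
Any 15th integer completes one of the 5 pairs, so 15 choices force a sum of 58.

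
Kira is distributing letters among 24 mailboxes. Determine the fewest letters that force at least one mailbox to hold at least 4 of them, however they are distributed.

73

With 72 letters one could put exactly 3 in each of the 24 mailboxes, and no mailbox would reach 4.
By the pigeonhole principle, one more letter must land in a mailbox that already has 3, giving it 4.
So 24 × 3 + 1 = 73 letters are required.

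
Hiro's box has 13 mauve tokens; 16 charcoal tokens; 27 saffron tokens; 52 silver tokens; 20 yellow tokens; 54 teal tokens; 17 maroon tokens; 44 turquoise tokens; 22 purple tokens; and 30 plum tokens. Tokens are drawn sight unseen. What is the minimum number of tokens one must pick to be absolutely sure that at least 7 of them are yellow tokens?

282

In the worst case for collecting yellow tokens, every non-yellow token comes out first.
There are 13 + 16 + 27 + 52 + 54 + 17 + 44 + 22 + 30 = 275 non-yellow tokens altogether.
After those, each further token must be yellow, so 275 + 7 = 282 draws guarantee 7 yellow tokens.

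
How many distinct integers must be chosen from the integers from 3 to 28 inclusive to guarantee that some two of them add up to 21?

A set avoiding the sum 21 can contain at most one of each pair {x, 21−x}, plus the 10 elements whose complement lies outside the range.
The integers 11, …, 28 (18 of them) are such a set: any two sum to at least 11+12 = 23 > 21.
By pigeonhole, any 19th integer completes one of the 8 pairs, so 19 choices force a sum of 21.

19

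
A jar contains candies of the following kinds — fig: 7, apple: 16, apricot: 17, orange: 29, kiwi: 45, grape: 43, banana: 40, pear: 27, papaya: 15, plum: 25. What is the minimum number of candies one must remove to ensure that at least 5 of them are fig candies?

262

In the worst case for collecting fig candies, every non-fig candy comes out first.
There are 16 + 17 + 29 + 45 + 43 + 40 + 27 + 15 + 25 = 257 non-fig candies altogether.
After those, each further candy must be fig, so 257 + 5 = 262 draws guarantee 5 fig candies.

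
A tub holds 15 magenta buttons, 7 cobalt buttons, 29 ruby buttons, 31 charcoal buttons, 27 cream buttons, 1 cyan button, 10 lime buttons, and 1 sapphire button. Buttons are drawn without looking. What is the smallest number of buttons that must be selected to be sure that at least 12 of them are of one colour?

64

An adversary could hand out at most 11 buttons per colour (4 colours run out sooner): 11 + 7 + 11 + 11 + 11 + 1 + 10 + 1 = 63 buttons and still no colour has 12.
One more button lands in a colour already at 11, so 64 draws are enough and 63 are not.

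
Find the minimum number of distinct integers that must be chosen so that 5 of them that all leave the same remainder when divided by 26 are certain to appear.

105

The 26 residue classes mod 26 are the pigeonholes.
With 104 integers one could put 4 in each residue class and have no class reach 5.
The 105th integer pushes some class to 5, so 26·4 + 1 = 105.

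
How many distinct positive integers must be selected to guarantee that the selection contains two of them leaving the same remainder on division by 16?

The 16 residue classes mod 16 are the pigeonholes.
With 16 integers one could put 1 in each residue class and have no class reach 2.
The 17th integer pushes some class to 2, so 16·1 + 1 = 17.

17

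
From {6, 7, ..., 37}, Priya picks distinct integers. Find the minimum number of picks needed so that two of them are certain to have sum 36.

21

A set avoiding the sum 36 can contain at most one of each pair {x, 36−x}, plus the 8 elements whose complement lies outside the range or equal to its own complement.
The integers 18, …, 37 (20 of them) are such a set: any two sum to at least 18+19 = 37 > 36.
Any 21st integer completes one of the 12 pairs, so 21 choices force a sum of 36.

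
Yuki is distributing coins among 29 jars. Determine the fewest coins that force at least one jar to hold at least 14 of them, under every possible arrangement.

378

With 377 coins one could put exactly 13 in each of the 29 jars, and no jar would reach 14.
By the pigeonhole principle, one more coin must land in a jar that already has 13, giving it 14.
So 29 × 13 + 1 = 378 coins are required.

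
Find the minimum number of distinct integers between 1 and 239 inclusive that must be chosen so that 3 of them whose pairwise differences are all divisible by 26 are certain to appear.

53

Integers whose pairwise differences are multiples of 26 are exactly those sharing a remainder mod 26. Pigeonhole: the 26 residue classes mod 26 are the pigeonholes.
With 52 integers one could put 2 in each residue class and have no class reach 3.
The 53rd integer pushes some class to 3, so 26·2 + 1 = 53.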